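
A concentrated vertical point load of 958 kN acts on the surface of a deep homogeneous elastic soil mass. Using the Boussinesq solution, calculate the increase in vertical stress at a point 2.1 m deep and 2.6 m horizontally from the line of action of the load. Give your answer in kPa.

Δσ_z ≈ 10.2 kPa

Boussinesq vertical stress below a point load on an elastic half-space:
Δσ_z = 3P/(2πz²) · [1 + (r/z)²]^(−5/2)
r/z = 2.6/2.1 = 1.2381; [1+(r/z)²]^(−5/2) = 0.097941.
Δσ_z = 3×958/(2π×2.1²) × 0.097941 = 103.72 × 0.097941 = 10.16 kPa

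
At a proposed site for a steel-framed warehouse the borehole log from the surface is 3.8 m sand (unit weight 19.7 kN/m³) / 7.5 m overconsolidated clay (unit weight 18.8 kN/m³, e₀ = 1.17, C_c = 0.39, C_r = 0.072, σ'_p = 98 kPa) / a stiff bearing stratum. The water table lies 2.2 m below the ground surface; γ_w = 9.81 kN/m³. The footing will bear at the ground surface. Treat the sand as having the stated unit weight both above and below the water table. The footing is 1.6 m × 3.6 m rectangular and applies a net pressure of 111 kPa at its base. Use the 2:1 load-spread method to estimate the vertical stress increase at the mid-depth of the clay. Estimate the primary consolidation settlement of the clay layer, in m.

Mid-depth of clay below the ground surface: z = 3.8 + 7.5/2 = 7.55 m.
Total vertical stress at mid-clay: σ_v = 19.7×3.8 + 18.8×3.75 = 145.36 kPa.
Pore pressure: u = 9.81×(7.55 − 2.2) = 52.483 kPa.
Initial effective stress: σ'_0 = σ_v − u = 145.36 − 52.483 = 92.877 kPa.
Stress increase at mid-clay by the 2:1 spreading method:
Δσ = qBL/((B+z)(L+z)) = 111×1.6×3.6/((1.6+7.55)(3.6+7.55)) = 6.2669 kPa
Final effective stress: σ'_f = 92.877 + 6.2669 = 99.144 kPa.
σ'_f = 99.144 > σ'_p = 98 kPa, so the stress path crosses the preconsolidation pressure — recompression up to σ'_p, then virgin compression beyond:
S_c = H/(1+e₀)·[C_r·log₁₀(σ'_p/σ'_0) + C_c·log₁₀(σ'_f/σ'_p)]
    = 7.5/2.17 × [0.072×log₁₀(98/92.877) + 0.39×log₁₀(99.144/98)]
    = 3.4562 × [0.0016789 + 0.0019657] = 0.0126 m

S_c ≈ 0.0126 m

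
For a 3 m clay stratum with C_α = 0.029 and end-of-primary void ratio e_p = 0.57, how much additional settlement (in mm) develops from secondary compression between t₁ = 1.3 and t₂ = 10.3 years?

Secondary compression: S_s = C_α·H/(1+e_p)·log₁₀(t₂/t₁)
S_s = 0.029×3/(1+0.57)×log₁₀(10.3/1.3)
    = 0.05541 × 0.8989 = 0.04981 m

S_s ≈ 49.8 mm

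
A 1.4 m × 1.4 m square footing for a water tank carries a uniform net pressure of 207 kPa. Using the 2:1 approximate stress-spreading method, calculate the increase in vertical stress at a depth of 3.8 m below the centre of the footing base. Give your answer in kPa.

Δσ_z ≈ 15 kPa

By the 2:1 method the load spreads at 1 horizontal : 2 vertical, so at depth z the loaded area has grown by z in each plan dimension:
Δσ = qBL/((B+z)(L+z)) = 207×1.4×1.4/((1.4+3.8)(1.4+3.8)) = 15.004 kPa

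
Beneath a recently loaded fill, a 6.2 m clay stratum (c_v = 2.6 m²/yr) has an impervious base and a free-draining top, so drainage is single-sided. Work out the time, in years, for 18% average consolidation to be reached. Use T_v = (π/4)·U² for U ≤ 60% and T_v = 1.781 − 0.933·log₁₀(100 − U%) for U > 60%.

Drainage path length: H_d = H = 6.2 m (single drainage).
U ≤ 60%: T_v = (π/4)·U² = (π/4)×0.18² = 0.025447.
t = T_v·H_d²/c_v = 0.025447×6.2²/2.6 = 0.3762 years.

t ≈ 0.376 years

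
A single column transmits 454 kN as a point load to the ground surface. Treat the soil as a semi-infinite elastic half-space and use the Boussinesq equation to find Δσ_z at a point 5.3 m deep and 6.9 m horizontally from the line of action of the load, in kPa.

Boussinesq vertical stress below a point load on an elastic half-space:
Δσ_z = 3P/(2πz²) · [1 + (r/z)²]^(−5/2)
r/z = 6.9/5.3 = 1.3019; [1+(r/z)²]^(−5/2) = 0.083876.
Δσ_z = 3×454/(2π×5.3²) × 0.083876 = 7.7169 × 0.083876 = 0.6473 kPa

Δσ_z ≈ 0.647 kPa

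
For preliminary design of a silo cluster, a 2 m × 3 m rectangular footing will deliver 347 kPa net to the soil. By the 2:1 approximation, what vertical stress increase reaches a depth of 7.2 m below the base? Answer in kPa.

Δσ_z ≈ 22.2 kPa

By the 2:1 method the load spreads at 1 horizontal : 2 vertical, so at depth z the loaded area has grown by z in each plan dimension:
Δσ = qBL/((B+z)(L+z)) = 347×2×3/((2+7.2)(3+7.2)) = 22.187 kPa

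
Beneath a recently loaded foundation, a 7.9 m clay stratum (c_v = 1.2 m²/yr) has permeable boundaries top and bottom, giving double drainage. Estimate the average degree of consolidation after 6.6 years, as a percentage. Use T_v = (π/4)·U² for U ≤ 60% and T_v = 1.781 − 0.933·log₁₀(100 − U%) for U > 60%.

Drainage path length: H_d = H/2 = 3.95 m (double drainage).
T_v = c_v·t/H_d² = 1.2×6.6/3.95² = 0.50761.
T_v = 0.50761 corresponds to the U > 60% branch:
U = 1 − 10^((1.781 − T_v)/0.933)/100 = 0.7683

U ≈ 76.8 %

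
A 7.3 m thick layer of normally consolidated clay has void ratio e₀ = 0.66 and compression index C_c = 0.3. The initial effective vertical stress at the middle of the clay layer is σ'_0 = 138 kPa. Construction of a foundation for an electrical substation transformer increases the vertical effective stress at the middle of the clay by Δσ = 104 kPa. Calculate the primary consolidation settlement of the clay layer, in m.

S_c ≈ 0.322 m

Final effective stress: σ'_f = σ'_0 + Δσ = 138 + 104 = 242 kPa.
Normally consolidated clay, so the full stress increment lies on the virgin compression line:
S_c = C_c·H/(1+e₀)·log₁₀(σ'_f/σ'_0) = 0.3×7.3/(1+0.66)×log₁₀(242/138)
    = 1.3193 × 0.24394 = 0.3218 m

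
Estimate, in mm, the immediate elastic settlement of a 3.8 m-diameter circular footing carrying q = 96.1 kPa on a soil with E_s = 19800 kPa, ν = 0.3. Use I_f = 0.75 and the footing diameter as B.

S_e ≈ 12.6 mm

Immediate (elastic) settlement: S_e = q·B·(1−ν²)/E_s · I_f.
S_e = 96.1 × 3.8 × (1 − 0.3²) / 19800 × 0.75
    = 96.1 × 3.8 × 0.91 / 19800 × 0.75
    = 0.01259 m = 12.59 mm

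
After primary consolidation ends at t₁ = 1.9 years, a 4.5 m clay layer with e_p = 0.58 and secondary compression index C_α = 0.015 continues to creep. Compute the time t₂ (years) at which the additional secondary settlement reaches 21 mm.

t₂ ≈ 5.89 years

S_s = C_α·H/(1+e_p)·log₁₀(t₂/t₁) ⇒ log₁₀(t₂/t₁) = S_s·(1+e_p)/(C_α·H).
log₁₀(t₂/t₁) = 0.021 × (1+0.58) / (0.015×4.5) = 0.4916
t₂ = t₁ × 10^0.4916 = 1.9 × 3.101 = 5.893 years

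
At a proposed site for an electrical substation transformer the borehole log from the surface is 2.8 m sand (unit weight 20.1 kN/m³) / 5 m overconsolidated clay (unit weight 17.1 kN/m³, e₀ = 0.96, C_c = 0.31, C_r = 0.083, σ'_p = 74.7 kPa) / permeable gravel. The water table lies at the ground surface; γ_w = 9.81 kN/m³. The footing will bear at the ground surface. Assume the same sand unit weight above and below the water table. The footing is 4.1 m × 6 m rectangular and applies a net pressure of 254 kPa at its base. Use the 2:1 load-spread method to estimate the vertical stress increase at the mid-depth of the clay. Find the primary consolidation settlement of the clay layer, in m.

Mid-depth of clay below the ground surface: z = 2.8 + 5/2 = 5.3 m.
Total vertical stress at mid-clay: σ_v = 20.1×2.8 + 17.1×2.5 = 99.03 kPa.
Pore pressure: u = 9.81×(5.3 − 0) = 51.993 kPa.
Initial effective stress: σ'_0 = σ_v − u = 99.03 − 51.993 = 47.037 kPa.
Stress increase at mid-clay by the 2:1 spreading method:
Δσ = qBL/((B+z)(L+z)) = 254×4.1×6/((4.1+5.3)(6+5.3)) = 58.825 kPa
Final effective stress: σ'_f = 47.037 + 58.825 = 105.86 kPa.
σ'_f = 105.86 > σ'_p = 74.7 kPa, so the stress path crosses the preconsolidation pressure — recompression up to σ'_p, then virgin compression beyond:
S_c = H/(1+e₀)·[C_r·log₁₀(σ'_p/σ'_0) + C_c·log₁₀(σ'_f/σ'_p)]
    = 5/1.96 × [0.083×log₁₀(74.7/47.037) + 0.31×log₁₀(105.86/74.7)]
    = 2.551 × [0.016673 + 0.046937] = 0.1623 m

S_c ≈ 0.162 m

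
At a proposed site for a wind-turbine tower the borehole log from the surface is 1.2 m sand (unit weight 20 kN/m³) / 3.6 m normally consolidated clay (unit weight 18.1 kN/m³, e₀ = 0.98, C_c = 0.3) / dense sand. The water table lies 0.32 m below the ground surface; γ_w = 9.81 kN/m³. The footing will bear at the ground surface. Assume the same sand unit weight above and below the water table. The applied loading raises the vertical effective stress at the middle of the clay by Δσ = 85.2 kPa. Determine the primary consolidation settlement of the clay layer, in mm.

Mid-depth of clay below the ground surface: z = 1.2 + 3.6/2 = 3 m.
Total vertical stress at mid-clay: σ_v = 20×1.2 + 18.1×1.8 = 56.58 kPa.
Pore pressure: u = 9.81×(3 − 0.32) = 26.291 kPa.
Initial effective stress: σ'_0 = σ_v − u = 56.58 − 26.291 = 30.289 kPa.
Final effective stress: σ'_f = σ'_0 + Δσ = 30.289 + 85.2 = 115.49 kPa.
Normally consolidated clay, so the full stress increment lies on the virgin compression line:
S_c = C_c·H/(1+e₀)·log₁₀(σ'_f/σ'_0) = 0.3×3.6/(1+0.98)×log₁₀(115.49/30.289)
    = 0.54545 × 0.58126 = 0.317 m

S_c ≈ 317 mm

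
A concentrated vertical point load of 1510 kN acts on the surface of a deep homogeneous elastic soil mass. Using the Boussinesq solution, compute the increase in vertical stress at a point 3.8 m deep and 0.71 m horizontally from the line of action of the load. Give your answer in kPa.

Δσ_z ≈ 45.8 kPa

Boussinesq vertical stress below a point load on an elastic half-space:
Δσ_z = 3P/(2πz²) · [1 + (r/z)²]^(−5/2)
r/z = 0.71/3.8 = 0.18684; [1+(r/z)²]^(−5/2) = 0.91779.
Δσ_z = 3×1510/(2π×3.8²) × 0.91779 = 49.929 × 0.91779 = 45.82 kPa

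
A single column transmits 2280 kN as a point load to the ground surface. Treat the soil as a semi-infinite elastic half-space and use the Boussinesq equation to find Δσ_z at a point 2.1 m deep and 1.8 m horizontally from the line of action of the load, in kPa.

Δσ_z ≈ 62.3 kPa

Boussinesq vertical stress below a point load on an elastic half-space:
Δσ_z = 3P/(2πz²) · [1 + (r/z)²]^(−5/2)
r/z = 1.8/2.1 = 0.85714; [1+(r/z)²]^(−5/2) = 0.25231.
Δσ_z = 3×2280/(2π×2.1²) × 0.25231 = 246.85 × 0.25231 = 62.28 kPa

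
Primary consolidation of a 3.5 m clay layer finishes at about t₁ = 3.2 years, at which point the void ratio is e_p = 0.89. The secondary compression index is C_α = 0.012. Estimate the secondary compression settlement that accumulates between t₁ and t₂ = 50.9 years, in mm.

Secondary compression: S_s = C_α·H/(1+e_p)·log₁₀(t₂/t₁)
S_s = 0.012×3.5/(1+0.89)×log₁₀(50.9/3.2)
    = 0.02222 × 1.202 = 0.0267 m

S_s ≈ 26.7 mm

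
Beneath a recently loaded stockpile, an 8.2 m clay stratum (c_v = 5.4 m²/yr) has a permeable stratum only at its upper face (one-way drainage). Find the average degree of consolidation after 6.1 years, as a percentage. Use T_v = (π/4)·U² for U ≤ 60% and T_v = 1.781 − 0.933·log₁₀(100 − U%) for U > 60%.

Drainage path length: H_d = H = 8.2 m (single drainage).
T_v = c_v·t/H_d² = 5.4×6.1/8.2² = 0.48989.
T_v = 0.48989 corresponds to the U > 60% branch:
U = 1 − 10^((1.781 − T_v)/0.933)/100 = 0.758

U ≈ 75.8 %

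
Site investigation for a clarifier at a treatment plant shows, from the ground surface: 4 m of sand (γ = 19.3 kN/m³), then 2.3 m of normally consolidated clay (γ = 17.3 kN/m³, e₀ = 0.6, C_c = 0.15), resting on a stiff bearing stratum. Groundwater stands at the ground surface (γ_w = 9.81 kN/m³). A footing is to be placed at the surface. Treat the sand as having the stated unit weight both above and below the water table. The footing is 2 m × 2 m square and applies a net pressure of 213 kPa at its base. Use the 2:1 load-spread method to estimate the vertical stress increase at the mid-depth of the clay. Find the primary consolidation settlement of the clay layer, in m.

Mid-depth of clay below the ground surface: z = 4 + 2.3/2 = 5.15 m.
Total vertical stress at mid-clay: σ_v = 19.3×4 + 17.3×1.15 = 97.095 kPa.
Pore pressure: u = 9.81×(5.15 − 0) = 50.522 kPa.
Initial effective stress: σ'_0 = σ_v − u = 97.095 − 50.522 = 46.573 kPa.
Stress increase at mid-clay by the 2:1 spreading method:
Δσ = qBL/((B+z)(L+z)) = 213×2×2/((2+5.15)(2+5.15)) = 16.666 kPa
Final effective stress: σ'_f = σ'_0 + Δσ = 46.573 + 16.666 = 63.239 kPa.
Normally consolidated clay, so the full stress increment lies on the virgin compression line:
S_c = C_c·H/(1+e₀)·log₁₀(σ'_f/σ'_0) = 0.15×2.3/(1+0.6)×log₁₀(63.239/46.573)
    = 0.21562 × 0.13285 = 0.02865 m

S_c ≈ 0.0286 m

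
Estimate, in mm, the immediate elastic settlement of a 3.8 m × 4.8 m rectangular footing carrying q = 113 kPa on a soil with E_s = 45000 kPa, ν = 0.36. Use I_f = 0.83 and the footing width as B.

Immediate (elastic) settlement: S_e = q·B·(1−ν²)/E_s · I_f.
S_e = 113 × 3.8 × (1 − 0.36²) / 45000 × 0.83
    = 113 × 3.8 × 0.8704 / 45000 × 0.83
    = 0.006894 m = 6.894 mm

S_e ≈ 6.89 mm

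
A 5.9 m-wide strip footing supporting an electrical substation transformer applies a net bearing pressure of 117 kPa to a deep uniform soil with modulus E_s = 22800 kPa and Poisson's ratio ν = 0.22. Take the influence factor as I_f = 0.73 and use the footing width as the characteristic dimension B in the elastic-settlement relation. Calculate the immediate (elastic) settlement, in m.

S_e ≈ 0.021 m

Immediate (elastic) settlement: S_e = q·B·(1−ν²)/E_s · I_f.
S_e = 117 × 5.9 × (1 − 0.22²) / 22800 × 0.73
    = 117 × 5.9 × 0.9516 / 22800 × 0.73
    = 0.02103 m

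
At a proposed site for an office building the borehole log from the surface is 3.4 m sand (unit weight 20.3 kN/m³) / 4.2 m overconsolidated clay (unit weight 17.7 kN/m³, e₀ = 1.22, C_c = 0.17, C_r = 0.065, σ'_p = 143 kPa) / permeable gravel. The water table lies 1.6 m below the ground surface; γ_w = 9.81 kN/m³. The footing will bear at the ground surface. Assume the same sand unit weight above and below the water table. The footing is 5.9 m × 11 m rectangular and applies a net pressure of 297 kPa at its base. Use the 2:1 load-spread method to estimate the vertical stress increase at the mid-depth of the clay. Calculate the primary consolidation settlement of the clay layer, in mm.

S_c ≈ 64.2 mm

Mid-depth of clay below the ground surface: z = 3.4 + 4.2/2 = 5.5 m.
Total vertical stress at mid-clay: σ_v = 20.3×3.4 + 17.7×2.1 = 106.19 kPa.
Pore pressure: u = 9.81×(5.5 − 1.6) = 38.259 kPa.
Initial effective stress: σ'_0 = σ_v − u = 106.19 − 38.259 = 67.931 kPa.
Stress increase at mid-clay by the 2:1 spreading method:
Δσ = qBL/((B+z)(L+z)) = 297×5.9×11/((5.9+5.5)(11+5.5)) = 102.47 kPa
Final effective stress: σ'_f = 67.931 + 102.47 = 170.4 kPa.
σ'_f = 170.4 > σ'_p = 143 kPa, so the stress path crosses the preconsolidation pressure — recompression up to σ'_p, then virgin compression beyond:
S_c = H/(1+e₀)·[C_r·log₁₀(σ'_p/σ'_0) + C_c·log₁₀(σ'_f/σ'_p)]
    = 4.2/2.22 × [0.065×log₁₀(143/67.931) + 0.17×log₁₀(170.4/143)]
    = 1.8919 × [0.021012 + 0.012943] = 0.06424 m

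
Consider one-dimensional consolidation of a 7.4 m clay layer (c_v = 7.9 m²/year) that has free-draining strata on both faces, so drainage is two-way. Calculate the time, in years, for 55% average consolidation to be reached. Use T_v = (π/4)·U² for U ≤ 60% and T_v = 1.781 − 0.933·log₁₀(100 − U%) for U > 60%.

t ≈ 0.412 years

Drainage path length: H_d = H/2 = 3.7 m (double drainage).
U ≤ 60%: T_v = (π/4)·U² = (π/4)×0.55² = 0.23758.
t = T_v·H_d²/c_v = 0.23758×3.7²/7.9 = 0.4117 years.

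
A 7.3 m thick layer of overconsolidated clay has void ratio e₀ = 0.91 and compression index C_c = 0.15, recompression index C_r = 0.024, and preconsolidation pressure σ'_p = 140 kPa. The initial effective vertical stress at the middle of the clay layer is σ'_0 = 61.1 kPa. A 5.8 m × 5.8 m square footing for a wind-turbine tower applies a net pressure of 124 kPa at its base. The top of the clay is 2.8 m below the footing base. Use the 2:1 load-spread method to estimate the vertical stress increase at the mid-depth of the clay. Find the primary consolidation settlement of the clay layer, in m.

Mid-depth of clay below the footing base: z = 2.8 + 7.3/2 = 6.45 m.
Stress increase at mid-clay by the 2:1 spreading method:
Δσ = qBL/((B+z)(L+z)) = 124×5.8×5.8/((5.8+6.45)(5.8+6.45)) = 27.797 kPa
Final effective stress: σ'_f = 61.1 + 27.797 = 88.897 kPa.
σ'_f = 88.897 ≤ σ'_p = 140 kPa, so the clay remains overconsolidated and only the recompression index applies:
S_c = C_r·H/(1+e₀)·log₁₀(σ'_f/σ'_0) = 0.024×7.3/1.91×log₁₀(88.897/61.1)
    = 0.091728 × 0.16285 = 0.01494 m

S_c ≈ 0.0149 m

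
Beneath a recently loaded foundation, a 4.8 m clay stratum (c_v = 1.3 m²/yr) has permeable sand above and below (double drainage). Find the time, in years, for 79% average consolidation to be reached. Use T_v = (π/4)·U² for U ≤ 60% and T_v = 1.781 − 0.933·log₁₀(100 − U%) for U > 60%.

Drainage path length: H_d = H/2 = 2.4 m (double drainage).
U > 60%: T_v = 1.781 − 0.933·log₁₀(100 − 79) = 0.54737.
t = T_v·H_d²/c_v = 0.54737×2.4²/1.3 = 2.425 years.

t ≈ 2.43 years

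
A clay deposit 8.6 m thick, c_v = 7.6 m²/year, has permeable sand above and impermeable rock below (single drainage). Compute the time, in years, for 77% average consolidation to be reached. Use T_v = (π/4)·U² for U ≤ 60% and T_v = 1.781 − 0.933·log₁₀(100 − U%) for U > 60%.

Drainage path length: H_d = H = 8.6 m (single drainage).
U > 60%: T_v = 1.781 − 0.933·log₁₀(100 − 77) = 0.51051.
t = T_v·H_d²/c_v = 0.51051×8.6²/7.6 = 4.968 years.

t ≈ 4.97 years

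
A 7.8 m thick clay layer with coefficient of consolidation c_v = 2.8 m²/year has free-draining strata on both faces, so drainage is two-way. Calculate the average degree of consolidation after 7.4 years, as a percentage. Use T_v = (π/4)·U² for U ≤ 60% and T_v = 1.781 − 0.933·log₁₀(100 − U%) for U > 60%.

Drainage path length: H_d = H/2 = 3.9 m (double drainage).
T_v = c_v·t/H_d² = 2.8×7.4/3.9² = 1.3623.
T_v = 1.3623 corresponds to the U > 60% branch:
U = 1 − 10^((1.781 − T_v)/0.933)/100 = 0.9719

U ≈ 97.2 %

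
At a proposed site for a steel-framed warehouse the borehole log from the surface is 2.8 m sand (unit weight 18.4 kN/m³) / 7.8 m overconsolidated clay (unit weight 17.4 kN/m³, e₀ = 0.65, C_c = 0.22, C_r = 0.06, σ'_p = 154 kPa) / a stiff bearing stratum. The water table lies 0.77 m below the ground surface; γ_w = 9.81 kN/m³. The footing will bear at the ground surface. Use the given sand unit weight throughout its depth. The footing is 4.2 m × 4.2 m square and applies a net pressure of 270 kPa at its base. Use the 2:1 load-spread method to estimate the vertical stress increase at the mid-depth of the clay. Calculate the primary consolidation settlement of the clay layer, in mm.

Mid-depth of clay below the ground surface: z = 2.8 + 7.8/2 = 6.7 m.
Total vertical stress at mid-clay: σ_v = 18.4×2.8 + 17.4×3.9 = 119.38 kPa.
Pore pressure: u = 9.81×(6.7 − 0.77) = 58.173 kPa.
Initial effective stress: σ'_0 = σ_v − u = 119.38 − 58.173 = 61.207 kPa.
Stress increase at mid-clay by the 2:1 spreading method:
Δσ = qBL/((B+z)(L+z)) = 270×4.2×4.2/((4.2+6.7)(4.2+6.7)) = 40.088 kPa
Final effective stress: σ'_f = 61.207 + 40.088 = 101.3 kPa.
σ'_f = 101.3 ≤ σ'_p = 154 kPa, so the clay remains overconsolidated and only the recompression index applies:
S_c = C_r·H/(1+e₀)·log₁₀(σ'_f/σ'_0) = 0.06×7.8/1.65×log₁₀(101.3/61.207)
    = 0.28364 × 0.21881 = 0.06206 m

S_c ≈ 62.1 mm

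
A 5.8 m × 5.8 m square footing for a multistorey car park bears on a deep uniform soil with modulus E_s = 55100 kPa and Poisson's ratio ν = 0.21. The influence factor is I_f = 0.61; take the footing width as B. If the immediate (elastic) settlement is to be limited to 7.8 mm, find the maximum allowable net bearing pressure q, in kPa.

S_e = q·B·(1−ν²)/E_s · I_f  ⇒  q = S_e·E_s / (B·(1−ν²)·I_f).
q = 0.0078 × 55100 / (5.8 × 0.9559 × 0.61) = 127.1 kPa

q ≈ 127 kPa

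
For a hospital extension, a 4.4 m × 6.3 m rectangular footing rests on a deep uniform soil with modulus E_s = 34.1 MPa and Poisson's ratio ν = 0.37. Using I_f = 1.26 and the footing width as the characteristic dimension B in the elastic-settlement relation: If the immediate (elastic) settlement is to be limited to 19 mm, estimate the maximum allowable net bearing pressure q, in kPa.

E_s = 34.1 MPa = 34100 kPa.
S_e = q·B·(1−ν²)/E_s · I_f  ⇒  q = S_e·E_s / (B·(1−ν²)·I_f).
q = 0.019 × 34100 / (4.4 × 0.8631 × 1.26) = 135.4 kPa

q ≈ 135 kPa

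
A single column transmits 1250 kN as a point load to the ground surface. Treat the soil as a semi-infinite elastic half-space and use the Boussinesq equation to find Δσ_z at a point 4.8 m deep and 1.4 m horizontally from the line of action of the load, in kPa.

Boussinesq vertical stress below a point load on an elastic half-space:
Δσ_z = 3P/(2πz²) · [1 + (r/z)²]^(−5/2)
r/z = 1.4/4.8 = 0.29167; [1+(r/z)²]^(−5/2) = 0.81537.
Δσ_z = 3×1250/(2π×4.8²) × 0.81537 = 25.904 × 0.81537 = 21.12 kPa

Δσ_z ≈ 21.1 kPa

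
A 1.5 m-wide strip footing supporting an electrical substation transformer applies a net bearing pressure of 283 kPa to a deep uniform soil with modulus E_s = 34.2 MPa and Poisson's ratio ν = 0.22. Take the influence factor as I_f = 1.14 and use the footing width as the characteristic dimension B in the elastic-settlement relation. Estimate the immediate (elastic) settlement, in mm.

Immediate (elastic) settlement: S_e = q·B·(1−ν²)/E_s · I_f.
E_s = 34.2 MPa = 34200 kPa.
S_e = 283 × 1.5 × (1 − 0.22²) / 34200 × 1.14
    = 283 × 1.5 × 0.9516 / 34200 × 1.14
    = 0.01347 m = 13.47 mm

S_e ≈ 13.5 mm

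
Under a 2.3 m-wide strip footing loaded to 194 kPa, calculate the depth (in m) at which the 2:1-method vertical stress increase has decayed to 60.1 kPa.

z ≈ 5.12 m

2:1 spreading — at depth z the loaded area has grown by z in each plan dimension:
qB/(B+z) = Δσ_z ⇒ z = qB/Δσ_z − B = 194×2.3/60.1 − 2.3 = 5.124 m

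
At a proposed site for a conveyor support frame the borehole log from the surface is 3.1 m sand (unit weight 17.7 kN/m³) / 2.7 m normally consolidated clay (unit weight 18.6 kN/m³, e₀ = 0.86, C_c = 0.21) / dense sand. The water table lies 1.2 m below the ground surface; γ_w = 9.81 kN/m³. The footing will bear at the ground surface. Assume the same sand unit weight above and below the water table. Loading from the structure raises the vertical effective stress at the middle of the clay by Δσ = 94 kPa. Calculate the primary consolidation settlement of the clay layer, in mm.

Mid-depth of clay below the ground surface: z = 3.1 + 2.7/2 = 4.45 m.
Total vertical stress at mid-clay: σ_v = 17.7×3.1 + 18.6×1.35 = 79.98 kPa.
Pore pressure: u = 9.81×(4.45 − 1.2) = 31.883 kPa.
Initial effective stress: σ'_0 = σ_v − u = 79.98 − 31.883 = 48.097 kPa.
Final effective stress: σ'_f = σ'_0 + Δσ = 48.097 + 94 = 142.1 kPa.
Normally consolidated clay, so the full stress increment lies on the virgin compression line:
S_c = C_c·H/(1+e₀)·log₁₀(σ'_f/σ'_0) = 0.21×2.7/(1+0.86)×log₁₀(142.1/48.097)
    = 0.30484 × 0.47048 = 0.1434 m

S_c ≈ 143 mm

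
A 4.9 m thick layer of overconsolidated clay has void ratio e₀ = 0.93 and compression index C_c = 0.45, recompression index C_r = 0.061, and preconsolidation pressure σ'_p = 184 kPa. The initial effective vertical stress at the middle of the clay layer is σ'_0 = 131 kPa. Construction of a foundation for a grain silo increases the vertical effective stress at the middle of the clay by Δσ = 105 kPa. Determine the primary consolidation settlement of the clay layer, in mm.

Final effective stress: σ'_f = 131 + 105 = 236 kPa.
σ'_f = 236 > σ'_p = 184 kPa, so the stress path crosses the preconsolidation pressure — recompression up to σ'_p, then virgin compression beyond:
S_c = H/(1+e₀)·[C_r·log₁₀(σ'_p/σ'_0) + C_c·log₁₀(σ'_f/σ'_p)]
    = 4.9/1.93 × [0.061×log₁₀(184/131) + 0.45×log₁₀(236/184)]
    = 2.5389 × [0.0090003 + 0.048642] = 0.1463 m

S_c ≈ 146 mm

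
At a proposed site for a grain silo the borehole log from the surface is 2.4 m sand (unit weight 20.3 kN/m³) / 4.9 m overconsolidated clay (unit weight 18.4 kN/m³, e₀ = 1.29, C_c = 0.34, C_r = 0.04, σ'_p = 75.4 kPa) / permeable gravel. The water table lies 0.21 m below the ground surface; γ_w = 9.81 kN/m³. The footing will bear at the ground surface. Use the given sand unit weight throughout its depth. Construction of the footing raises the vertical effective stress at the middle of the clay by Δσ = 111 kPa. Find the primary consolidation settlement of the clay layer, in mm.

Mid-depth of clay below the ground surface: z = 2.4 + 4.9/2 = 4.85 m.
Total vertical stress at mid-clay: σ_v = 20.3×2.4 + 18.4×2.45 = 93.8 kPa.
Pore pressure: u = 9.81×(4.85 − 0.21) = 45.518 kPa.
Initial effective stress: σ'_0 = σ_v − u = 93.8 − 45.518 = 48.282 kPa.
Final effective stress: σ'_f = 48.282 + 111 = 159.28 kPa.
σ'_f = 159.28 > σ'_p = 75.4 kPa, so the stress path crosses the preconsolidation pressure — recompression up to σ'_p, then virgin compression beyond:
S_c = H/(1+e₀)·[C_r·log₁₀(σ'_p/σ'_0) + C_c·log₁₀(σ'_f/σ'_p)]
    = 4.9/2.29 × [0.04×log₁₀(75.4/48.282) + 0.34×log₁₀(159.28/75.4)]
    = 2.1397 × [0.0077434 + 0.11043] = 0.2529 m

S_c ≈ 253 mm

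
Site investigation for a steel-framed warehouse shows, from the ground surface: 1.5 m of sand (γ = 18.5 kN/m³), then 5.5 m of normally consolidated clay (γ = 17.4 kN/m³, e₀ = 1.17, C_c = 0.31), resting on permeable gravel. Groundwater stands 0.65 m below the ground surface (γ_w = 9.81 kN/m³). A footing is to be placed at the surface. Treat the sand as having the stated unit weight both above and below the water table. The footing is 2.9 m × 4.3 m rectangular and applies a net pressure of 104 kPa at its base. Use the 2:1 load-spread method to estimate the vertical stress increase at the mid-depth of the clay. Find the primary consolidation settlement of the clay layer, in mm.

S_c ≈ 144 mm

Mid-depth of clay below the ground surface: z = 1.5 + 5.5/2 = 4.25 m.
Total vertical stress at mid-clay: σ_v = 18.5×1.5 + 17.4×2.75 = 75.6 kPa.
Pore pressure: u = 9.81×(4.25 − 0.65) = 35.316 kPa.
Initial effective stress: σ'_0 = σ_v − u = 75.6 − 35.316 = 40.284 kPa.
Stress increase at mid-clay by the 2:1 spreading method:
Δσ = qBL/((B+z)(L+z)) = 104×2.9×4.3/((2.9+4.25)(4.3+4.25)) = 21.214 kPa
Final effective stress: σ'_f = σ'_0 + Δσ = 40.284 + 21.214 = 61.498 kPa.
Normally consolidated clay, so the full stress increment lies on the virgin compression line:
S_c = C_c·H/(1+e₀)·log₁₀(σ'_f/σ'_0) = 0.31×5.5/(1+1.17)×log₁₀(61.498/40.284)
    = 0.78571 × 0.18373 = 0.1444 m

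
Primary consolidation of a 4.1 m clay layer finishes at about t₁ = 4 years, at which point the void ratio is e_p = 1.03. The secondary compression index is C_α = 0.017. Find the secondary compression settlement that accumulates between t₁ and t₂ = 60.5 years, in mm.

Secondary compression: S_s = C_α·H/(1+e_p)·log₁₀(t₂/t₁)
S_s = 0.017×4.1/(1+1.03)×log₁₀(60.5/4)
    = 0.03433 × 1.18 = 0.0405 m

S_s ≈ 40.5 mm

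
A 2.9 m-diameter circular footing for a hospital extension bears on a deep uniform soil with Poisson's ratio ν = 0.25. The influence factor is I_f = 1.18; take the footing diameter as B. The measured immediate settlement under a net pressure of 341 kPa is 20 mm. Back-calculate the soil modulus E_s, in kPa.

E_s ≈ 54700 kPa

S_e = q·B·(1−ν²)/E_s · I_f  ⇒  E_s = q·B·(1−ν²)·I_f / S_e.
E_s = 341 × 2.9 × 0.9375 × 1.18 / 0.02 = 54700 kPa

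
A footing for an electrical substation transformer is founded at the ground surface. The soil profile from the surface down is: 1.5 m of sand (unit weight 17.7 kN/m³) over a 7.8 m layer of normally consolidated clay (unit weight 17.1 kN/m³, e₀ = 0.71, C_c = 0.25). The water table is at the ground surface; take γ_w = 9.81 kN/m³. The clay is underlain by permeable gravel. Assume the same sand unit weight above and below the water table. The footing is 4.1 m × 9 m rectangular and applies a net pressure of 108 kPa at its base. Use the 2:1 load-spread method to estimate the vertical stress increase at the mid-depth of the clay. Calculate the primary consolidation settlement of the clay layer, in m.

Mid-depth of clay below the ground surface: z = 1.5 + 7.8/2 = 5.4 m.
Total vertical stress at mid-clay: σ_v = 17.7×1.5 + 17.1×3.9 = 93.24 kPa.
Pore pressure: u = 9.81×(5.4 − 0) = 52.974 kPa.
Initial effective stress: σ'_0 = σ_v − u = 93.24 − 52.974 = 40.266 kPa.
Stress increase at mid-clay by the 2:1 spreading method:
Δσ = qBL/((B+z)(L+z)) = 108×4.1×9/((4.1+5.4)(9+5.4)) = 29.132 kPa
Final effective stress: σ'_f = σ'_0 + Δσ = 40.266 + 29.132 = 69.398 kPa.
Normally consolidated clay, so the full stress increment lies on the virgin compression line:
S_c = C_c·H/(1+e₀)·log₁₀(σ'_f/σ'_0) = 0.25×7.8/(1+0.71)×log₁₀(69.398/40.266)
    = 1.1404 × 0.23641 = 0.2696 m

S_c ≈ 0.27 m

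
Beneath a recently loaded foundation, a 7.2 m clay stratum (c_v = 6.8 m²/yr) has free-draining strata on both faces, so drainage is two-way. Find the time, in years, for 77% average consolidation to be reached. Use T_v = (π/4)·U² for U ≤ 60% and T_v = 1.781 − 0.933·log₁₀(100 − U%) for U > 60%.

Drainage path length: H_d = H/2 = 3.6 m (double drainage).
U > 60%: T_v = 1.781 − 0.933·log₁₀(100 − 77) = 0.51051.
t = T_v·H_d²/c_v = 0.51051×3.6²/6.8 = 0.973 years.

t ≈ 0.973 years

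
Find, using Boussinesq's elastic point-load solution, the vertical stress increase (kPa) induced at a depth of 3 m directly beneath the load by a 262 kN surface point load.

Δσ_z ≈ 13.9 kPa

Boussinesq vertical stress below a point load on an elastic half-space:
Δσ_z = 3P/(2πz²) · [1 + (r/z)²]^(−5/2)
r/z = 0/3 = 0; [1+(r/z)²]^(−5/2) = 1.
Δσ_z = 3×262/(2π×3²) × 1 = 13.9 × 1 = 13.9 kPa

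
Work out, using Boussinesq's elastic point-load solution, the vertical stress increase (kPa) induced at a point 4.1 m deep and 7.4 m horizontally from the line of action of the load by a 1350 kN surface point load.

Δσ_z ≈ 1.03 kPa

Boussinesq vertical stress below a point load on an elastic half-space:
Δσ_z = 3P/(2πz²) · [1 + (r/z)²]^(−5/2)
r/z = 7.4/4.1 = 1.8049; [1+(r/z)²]^(−5/2) = 0.026736.
Δσ_z = 3×1350/(2π×4.1²) × 0.026736 = 38.345 × 0.026736 = 1.025 kPa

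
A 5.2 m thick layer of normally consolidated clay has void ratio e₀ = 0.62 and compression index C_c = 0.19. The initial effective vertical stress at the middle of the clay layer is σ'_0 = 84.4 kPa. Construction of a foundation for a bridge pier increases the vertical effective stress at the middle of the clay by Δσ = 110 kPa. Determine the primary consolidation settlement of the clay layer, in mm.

Final effective stress: σ'_f = σ'_0 + Δσ = 84.4 + 110 = 194.4 kPa.
Normally consolidated clay, so the full stress increment lies on the virgin compression line:
S_c = C_c·H/(1+e₀)·log₁₀(σ'_f/σ'_0) = 0.19×5.2/(1+0.62)×log₁₀(194.4/84.4)
    = 0.60988 × 0.36235 = 0.221 m

S_c ≈ 221 mm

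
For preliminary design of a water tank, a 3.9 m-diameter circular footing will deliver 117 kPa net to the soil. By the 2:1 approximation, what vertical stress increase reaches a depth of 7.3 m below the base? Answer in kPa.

Δσ_z ≈ 14.2 kPa

By the 2:1 method the load spreads at 1 horizontal : 2 vertical, so at depth z the loaded area has grown by z in each plan dimension:
Δσ ≈ qD²/(D+z)² = 117×3.9²/(3.9+7.3)² = 14.187 kPa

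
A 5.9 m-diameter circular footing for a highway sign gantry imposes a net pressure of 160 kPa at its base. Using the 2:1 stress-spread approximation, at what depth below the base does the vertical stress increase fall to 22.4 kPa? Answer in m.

2:1 spreading — at depth z the loaded area has grown by z in each plan dimension:
qD²/(D+z)² = Δσ_z ⇒ z = D(√(q/Δσ_z) − 1) = 5.9×(√(160/22.4) − 1) = 9.868 m

z ≈ 9.87 m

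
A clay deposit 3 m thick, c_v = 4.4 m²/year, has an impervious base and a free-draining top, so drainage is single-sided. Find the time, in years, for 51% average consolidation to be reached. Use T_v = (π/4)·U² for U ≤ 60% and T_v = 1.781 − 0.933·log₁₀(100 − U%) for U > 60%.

Drainage path length: H_d = H = 3 m (single drainage).
U ≤ 60%: T_v = (π/4)·U² = (π/4)×0.51² = 0.20428.
t = T_v·H_d²/c_v = 0.20428×3²/4.4 = 0.4178 years.

t ≈ 0.418 years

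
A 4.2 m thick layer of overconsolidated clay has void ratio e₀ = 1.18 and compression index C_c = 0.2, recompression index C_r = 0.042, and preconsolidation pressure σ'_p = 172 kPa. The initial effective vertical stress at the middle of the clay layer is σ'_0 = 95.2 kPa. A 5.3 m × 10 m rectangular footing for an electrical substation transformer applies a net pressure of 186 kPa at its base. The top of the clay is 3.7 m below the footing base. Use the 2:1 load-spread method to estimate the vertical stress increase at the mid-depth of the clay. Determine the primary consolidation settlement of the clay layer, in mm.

S_c ≈ 16.3 mm

Mid-depth of clay below the footing base: z = 3.7 + 4.2/2 = 5.8 m.
Stress increase at mid-clay by the 2:1 spreading method:
Δσ = qBL/((B+z)(L+z)) = 186×5.3×10/((5.3+5.8)(10+5.8)) = 56.209 kPa
Final effective stress: σ'_f = 95.2 + 56.209 = 151.41 kPa.
σ'_f = 151.41 ≤ σ'_p = 172 kPa, so the clay remains overconsolidated and only the recompression index applies:
S_c = C_r·H/(1+e₀)·log₁₀(σ'_f/σ'_0) = 0.042×4.2/2.18×log₁₀(151.41/95.2)
    = 0.080917 × 0.20152 = 0.01631 m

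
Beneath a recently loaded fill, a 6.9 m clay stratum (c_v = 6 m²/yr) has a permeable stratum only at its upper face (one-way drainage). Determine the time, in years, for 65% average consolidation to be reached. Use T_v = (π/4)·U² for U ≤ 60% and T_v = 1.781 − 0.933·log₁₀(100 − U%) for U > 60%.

Drainage path length: H_d = H = 6.9 m (single drainage).
U > 60%: T_v = 1.781 − 0.933·log₁₀(100 − 65) = 0.34038.
t = T_v·H_d²/c_v = 0.34038×6.9²/6 = 2.701 years.

t ≈ 2.7 years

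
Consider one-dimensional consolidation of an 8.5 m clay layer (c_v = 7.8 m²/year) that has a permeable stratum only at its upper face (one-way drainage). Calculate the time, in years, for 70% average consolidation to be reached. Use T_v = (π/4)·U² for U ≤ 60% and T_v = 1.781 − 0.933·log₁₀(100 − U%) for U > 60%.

t ≈ 3.73 years

Drainage path length: H_d = H = 8.5 m (single drainage).
U > 60%: T_v = 1.781 − 0.933·log₁₀(100 − 70) = 0.40285.
t = T_v·H_d²/c_v = 0.40285×8.5²/7.8 = 3.732 years.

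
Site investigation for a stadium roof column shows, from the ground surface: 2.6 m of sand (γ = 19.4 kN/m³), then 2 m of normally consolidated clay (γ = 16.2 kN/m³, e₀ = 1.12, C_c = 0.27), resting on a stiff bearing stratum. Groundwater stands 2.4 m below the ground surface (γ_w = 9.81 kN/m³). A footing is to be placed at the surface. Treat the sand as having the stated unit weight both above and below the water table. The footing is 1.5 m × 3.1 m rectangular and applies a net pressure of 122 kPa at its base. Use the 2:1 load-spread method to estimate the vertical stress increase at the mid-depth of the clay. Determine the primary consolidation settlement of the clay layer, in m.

S_c ≈ 0.0292 m

Mid-depth of clay below the ground surface: z = 2.6 + 2/2 = 3.6 m.
Total vertical stress at mid-clay: σ_v = 19.4×2.6 + 16.2×1 = 66.64 kPa.
Pore pressure: u = 9.81×(3.6 − 2.4) = 11.772 kPa.
Initial effective stress: σ'_0 = σ_v − u = 66.64 − 11.772 = 54.868 kPa.
Stress increase at mid-clay by the 2:1 spreading method:
Δσ = qBL/((B+z)(L+z)) = 122×1.5×3.1/((1.5+3.6)(3.1+3.6)) = 16.602 kPa
Final effective stress: σ'_f = σ'_0 + Δσ = 54.868 + 16.602 = 71.47 kPa.
Normally consolidated clay, so the full stress increment lies on the virgin compression line:
S_c = C_c·H/(1+e₀)·log₁₀(σ'_f/σ'_0) = 0.27×2/(1+1.12)×log₁₀(71.47/54.868)
    = 0.25472 × 0.1148 = 0.02924 m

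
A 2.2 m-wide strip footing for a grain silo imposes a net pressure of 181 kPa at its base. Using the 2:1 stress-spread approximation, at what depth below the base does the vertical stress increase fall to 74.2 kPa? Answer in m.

z ≈ 3.17 m

2:1 spreading — at depth z the loaded area has grown by z in each plan dimension:
qB/(B+z) = Δσ_z ⇒ z = qB/Δσ_z − B = 181×2.2/74.2 − 2.2 = 3.167 m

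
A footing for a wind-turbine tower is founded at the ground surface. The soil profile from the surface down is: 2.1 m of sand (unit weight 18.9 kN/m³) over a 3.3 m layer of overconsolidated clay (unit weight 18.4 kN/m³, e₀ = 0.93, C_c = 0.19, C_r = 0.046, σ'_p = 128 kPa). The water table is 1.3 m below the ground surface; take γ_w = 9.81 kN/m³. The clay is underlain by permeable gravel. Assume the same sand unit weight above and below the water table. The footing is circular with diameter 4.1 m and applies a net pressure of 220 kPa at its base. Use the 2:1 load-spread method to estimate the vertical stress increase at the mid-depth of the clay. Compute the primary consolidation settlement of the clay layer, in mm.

Mid-depth of clay below the ground surface: z = 2.1 + 3.3/2 = 3.75 m.
Total vertical stress at mid-clay: σ_v = 18.9×2.1 + 18.4×1.65 = 70.05 kPa.
Pore pressure: u = 9.81×(3.75 − 1.3) = 24.035 kPa.
Initial effective stress: σ'_0 = σ_v − u = 70.05 − 24.035 = 46.015 kPa.
Stress increase at mid-clay by the 2:1 spreading method:
Δσ ≈ qD²/(D+z)² = 220×4.1²/(4.1+3.75)² = 60.014 kPa
Final effective stress: σ'_f = 46.015 + 60.014 = 106.03 kPa.
σ'_f = 106.03 ≤ σ'_p = 128 kPa, so the clay remains overconsolidated and only the recompression index applies:
S_c = C_r·H/(1+e₀)·log₁₀(σ'_f/σ'_0) = 0.046×3.3/1.93×log₁₀(106.03/46.015)
    = 0.078651 × 0.36253 = 0.02851 m

S_c ≈ 28.5 mm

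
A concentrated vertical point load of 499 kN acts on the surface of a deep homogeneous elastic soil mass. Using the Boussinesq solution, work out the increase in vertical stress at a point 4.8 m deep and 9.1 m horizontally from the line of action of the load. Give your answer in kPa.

Δσ_z ≈ 0.229 kPa

Boussinesq vertical stress below a point load on an elastic half-space:
Δσ_z = 3P/(2πz²) · [1 + (r/z)²]^(−5/2)
r/z = 9.1/4.8 = 1.8958; [1+(r/z)²]^(−5/2) = 0.022104.
Δσ_z = 3×499/(2π×4.8²) × 0.022104 = 10.341 × 0.022104 = 0.2286 kPa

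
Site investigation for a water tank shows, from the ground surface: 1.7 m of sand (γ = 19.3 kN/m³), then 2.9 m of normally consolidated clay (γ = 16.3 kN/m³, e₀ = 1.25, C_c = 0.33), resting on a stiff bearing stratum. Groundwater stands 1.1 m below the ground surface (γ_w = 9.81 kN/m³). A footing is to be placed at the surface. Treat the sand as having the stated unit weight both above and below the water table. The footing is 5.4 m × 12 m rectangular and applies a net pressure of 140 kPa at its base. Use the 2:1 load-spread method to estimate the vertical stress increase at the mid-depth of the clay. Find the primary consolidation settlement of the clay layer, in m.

Mid-depth of clay below the ground surface: z = 1.7 + 2.9/2 = 3.15 m.
Total vertical stress at mid-clay: σ_v = 19.3×1.7 + 16.3×1.45 = 56.445 kPa.
Pore pressure: u = 9.81×(3.15 − 1.1) = 20.11 kPa.
Initial effective stress: σ'_0 = σ_v − u = 56.445 − 20.11 = 36.335 kPa.
Stress increase at mid-clay by the 2:1 spreading method:
Δσ = qBL/((B+z)(L+z)) = 140×5.4×12/((5.4+3.15)(12+3.15)) = 70.036 kPa
Final effective stress: σ'_f = σ'_0 + Δσ = 36.335 + 70.036 = 106.37 kPa.
Normally consolidated clay, so the full stress increment lies on the virgin compression line:
S_c = C_c·H/(1+e₀)·log₁₀(σ'_f/σ'_0) = 0.33×2.9/(1+1.25)×log₁₀(106.37/36.335)
    = 0.42533 × 0.46649 = 0.1984 m

S_c ≈ 0.198 m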